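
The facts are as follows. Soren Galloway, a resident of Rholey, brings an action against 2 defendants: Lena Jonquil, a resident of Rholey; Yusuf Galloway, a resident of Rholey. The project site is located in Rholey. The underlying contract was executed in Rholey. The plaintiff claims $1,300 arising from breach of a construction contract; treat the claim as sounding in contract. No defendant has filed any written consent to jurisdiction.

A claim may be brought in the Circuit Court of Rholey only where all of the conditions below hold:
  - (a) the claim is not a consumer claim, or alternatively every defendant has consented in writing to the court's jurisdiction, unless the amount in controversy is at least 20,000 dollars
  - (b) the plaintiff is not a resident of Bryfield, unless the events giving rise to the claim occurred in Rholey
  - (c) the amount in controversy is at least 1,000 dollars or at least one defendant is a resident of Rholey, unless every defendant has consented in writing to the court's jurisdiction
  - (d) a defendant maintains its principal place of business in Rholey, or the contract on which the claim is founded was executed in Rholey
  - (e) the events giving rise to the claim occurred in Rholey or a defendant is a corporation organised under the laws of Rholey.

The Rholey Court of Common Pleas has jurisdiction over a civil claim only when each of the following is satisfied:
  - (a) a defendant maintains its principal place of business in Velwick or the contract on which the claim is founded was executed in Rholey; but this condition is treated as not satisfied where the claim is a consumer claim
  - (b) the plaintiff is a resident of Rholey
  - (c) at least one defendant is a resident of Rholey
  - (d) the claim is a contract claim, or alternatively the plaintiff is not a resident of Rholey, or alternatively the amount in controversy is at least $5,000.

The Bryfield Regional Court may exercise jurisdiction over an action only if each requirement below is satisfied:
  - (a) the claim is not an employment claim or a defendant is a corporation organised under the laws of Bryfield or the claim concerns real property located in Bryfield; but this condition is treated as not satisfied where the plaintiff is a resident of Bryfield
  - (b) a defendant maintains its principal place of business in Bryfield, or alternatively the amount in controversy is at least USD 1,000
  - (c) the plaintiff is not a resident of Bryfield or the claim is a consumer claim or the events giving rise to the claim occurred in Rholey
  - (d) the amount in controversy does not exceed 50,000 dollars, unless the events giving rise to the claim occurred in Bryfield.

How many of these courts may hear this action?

3

The Circuit Court of Rholey:
  (a) The claim is a contract claim, not a consumer claim, so this disjunct is met. Condition met.
  (b) The plaintiff resides in Rholey, which is not Bryfield. Met.
  (c) The amount in controversy is USD 1,300, which meets the $1,000 floor, which satisfies one of the alternatives. Satisfied.
  (d) The contract was executed in Rholey, so one alternative holds. Satisfied.
  (e) The operative events occurred in Rholey, so this disjunct is met. Met.
  → The court has jurisdiction.
The Rholey Court of Common Pleas:
  (a) The contract was executed in Rholey, so this disjunct is met. The exception is not triggered, since the claim is a contract claim, not a consumer claim. Condition met.
  (b) The plaintiff resides in Rholey. Met.
  (c) Lena Jonquil resides in Rholey. Satisfied.
  (d) The claim is a contract claim, so this disjunct is met. Satisfied.
  → Every requirement is satisfied — jurisdiction.
The Bryfield Regional Court:
  (a) The claim is a contract claim, not an employment claim, so this disjunct is met. And the carve-out is inapplicable — the plaintiff resides in Rholey, not Bryfield. Condition met.
  (b) The amount in controversy is USD 1,300, which meets the 1,000 dollars floor, so this disjunct is met. Met.
  (c) The plaintiff resides in Rholey, which is not Bryfield, which satisfies one of the alternatives. Condition met.
  (d) The amount in controversy is $1,300, within the 50,000 dollars ceiling. Satisfied.
  → Every requirement is satisfied — jurisdiction.
Courts with jurisdiction: the Circuit Court of Rholey, the Rholey Court of Common Pleas, the Bryfield Regional Court — 3 in total.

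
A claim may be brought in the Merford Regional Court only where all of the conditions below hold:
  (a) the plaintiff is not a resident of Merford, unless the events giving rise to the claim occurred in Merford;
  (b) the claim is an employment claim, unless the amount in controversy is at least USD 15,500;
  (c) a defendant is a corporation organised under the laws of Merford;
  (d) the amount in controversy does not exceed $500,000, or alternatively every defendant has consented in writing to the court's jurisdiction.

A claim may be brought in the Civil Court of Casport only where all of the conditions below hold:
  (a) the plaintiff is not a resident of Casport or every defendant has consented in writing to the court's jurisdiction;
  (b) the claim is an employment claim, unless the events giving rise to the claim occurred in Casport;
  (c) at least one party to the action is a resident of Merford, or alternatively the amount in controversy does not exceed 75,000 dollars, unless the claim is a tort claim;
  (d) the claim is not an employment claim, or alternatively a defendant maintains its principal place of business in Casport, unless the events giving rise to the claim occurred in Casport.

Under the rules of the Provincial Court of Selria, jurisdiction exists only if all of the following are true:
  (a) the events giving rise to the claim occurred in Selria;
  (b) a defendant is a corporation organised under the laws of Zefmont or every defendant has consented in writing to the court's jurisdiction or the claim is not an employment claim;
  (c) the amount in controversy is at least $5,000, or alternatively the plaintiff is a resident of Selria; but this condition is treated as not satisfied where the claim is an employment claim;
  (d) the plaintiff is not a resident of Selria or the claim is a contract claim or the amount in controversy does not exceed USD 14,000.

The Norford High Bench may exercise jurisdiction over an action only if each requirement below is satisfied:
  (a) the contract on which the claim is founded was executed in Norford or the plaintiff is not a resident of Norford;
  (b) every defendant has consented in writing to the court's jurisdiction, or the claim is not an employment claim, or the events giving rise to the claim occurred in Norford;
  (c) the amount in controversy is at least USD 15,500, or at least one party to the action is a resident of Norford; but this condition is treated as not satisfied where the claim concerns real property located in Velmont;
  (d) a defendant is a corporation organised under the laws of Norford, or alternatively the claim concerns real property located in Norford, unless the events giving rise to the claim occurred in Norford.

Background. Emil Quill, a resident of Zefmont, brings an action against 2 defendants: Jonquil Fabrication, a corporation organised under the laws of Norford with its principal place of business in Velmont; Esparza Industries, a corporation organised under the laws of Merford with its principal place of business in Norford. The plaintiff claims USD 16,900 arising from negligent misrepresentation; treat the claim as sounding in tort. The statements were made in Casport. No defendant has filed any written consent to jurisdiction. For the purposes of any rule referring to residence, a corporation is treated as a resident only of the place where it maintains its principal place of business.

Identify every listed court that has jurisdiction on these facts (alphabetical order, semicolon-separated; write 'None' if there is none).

The Merford Regional Court:
  (a) The plaintiff resides in Zefmont, which is not Merford. Met.
  (b) The claim is a tort claim, not an employment claim. But the amount in controversy is $16,900, which meets the $15,500 floor, and the 'unless' clause therefore excuses the requirement. Condition met.
  (c) Esparza Industries is organised under the laws of Merford. Satisfied.
  (d) The amount in controversy is USD 16,900, within the $500,000 ceiling, so this disjunct is met. Satisfied.
  → Every requirement is satisfied — jurisdiction.
The Civil Court of Casport:
  (a) The plaintiff resides in Zefmont, which is not Casport, so one alternative holds. Met.
  (b) The claim is a tort claim, not an employment claim. The proviso rescues it, though: the operative events occurred in Casport. Satisfied.
  (c) The amount in controversy is USD 16,900, within the 75,000 dollars ceiling — that alternative is enough. Satisfied.
  (d) The claim is a tort claim, not an employment claim, which satisfies one of the alternatives. Condition met.
  → Every requirement is satisfied — jurisdiction.
The Provincial Court of Selria:
  (a) The operative events occurred in Casport, not Selria. Not met.
  (b) The claim is a tort claim, not an employment claim, which satisfies one of the alternatives. Condition met.
  (c) The amount in controversy is USD 16,900, which meets the USD 5,000 floor, so this disjunct is met. The carve-out does not apply: the claim is a tort claim, not an employment claim. Condition met.
  (d) The plaintiff resides in Zefmont, which is not Selria, which satisfies one of the alternatives. Met.
  → At least one condition fails; no jurisdiction.
The Norford High Bench:
  (a) The plaintiff resides in Zefmont, which is not Norford — that alternative is enough. Condition met.
  (b) The claim is a tort claim, not an employment claim, which satisfies one of the alternatives. Condition met.
  (c) The amount in controversy is USD 16,900, which meets the USD 15,500 floor — that alternative is enough. And the carve-out is inapplicable — the claim does not concern real property. Met.
  (d) Jonquil Fabrication is organised under the laws of Norford — that alternative is enough. Condition met.
  → The court has jurisdiction.

the Civil Court of Casport; the Merford Regional Court; the Norford High Bench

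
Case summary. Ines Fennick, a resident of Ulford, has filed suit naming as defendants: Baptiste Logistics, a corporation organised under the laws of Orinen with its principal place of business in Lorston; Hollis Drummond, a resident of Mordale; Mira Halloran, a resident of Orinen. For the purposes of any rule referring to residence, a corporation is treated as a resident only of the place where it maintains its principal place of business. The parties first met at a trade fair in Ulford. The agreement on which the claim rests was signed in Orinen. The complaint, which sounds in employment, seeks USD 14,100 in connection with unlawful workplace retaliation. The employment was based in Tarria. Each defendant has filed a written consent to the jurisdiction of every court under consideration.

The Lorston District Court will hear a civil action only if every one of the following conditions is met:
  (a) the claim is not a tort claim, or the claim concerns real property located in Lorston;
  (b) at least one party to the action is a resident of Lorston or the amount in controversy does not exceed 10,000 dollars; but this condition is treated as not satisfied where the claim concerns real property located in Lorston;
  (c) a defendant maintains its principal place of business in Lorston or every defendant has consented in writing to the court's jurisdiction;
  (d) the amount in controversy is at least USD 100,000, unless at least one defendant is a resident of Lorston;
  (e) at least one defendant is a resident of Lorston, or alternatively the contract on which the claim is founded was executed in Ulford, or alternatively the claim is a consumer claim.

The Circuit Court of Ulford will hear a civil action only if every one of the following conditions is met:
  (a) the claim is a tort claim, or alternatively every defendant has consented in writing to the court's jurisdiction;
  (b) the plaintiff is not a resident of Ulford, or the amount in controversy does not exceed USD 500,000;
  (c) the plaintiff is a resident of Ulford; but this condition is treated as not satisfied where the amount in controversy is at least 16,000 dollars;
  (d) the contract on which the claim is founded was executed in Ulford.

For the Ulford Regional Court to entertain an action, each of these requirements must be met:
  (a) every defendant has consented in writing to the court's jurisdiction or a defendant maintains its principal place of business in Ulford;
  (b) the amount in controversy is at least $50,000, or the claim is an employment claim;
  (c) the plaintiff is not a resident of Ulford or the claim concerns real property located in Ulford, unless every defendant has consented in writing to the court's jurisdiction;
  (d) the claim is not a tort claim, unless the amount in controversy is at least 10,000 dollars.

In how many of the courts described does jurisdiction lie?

2

The Lorston District Court:
  (a) The claim is an employment claim, not a tort claim, so this disjunct is met. Satisfied.
  (b) Baptiste Logistics resides in Lorston, which satisfies one of the alternatives. The carve-out does not apply: the claim does not concern real property. Condition met.
  (c) Baptiste Logistics has its principal place of business in Lorston — that alternative is enough. Satisfied.
  (d) The amount in controversy is 14,100 dollars, below the $100,000 floor. The proviso rescues it, though: Baptiste Logistics resides in Lorston. Condition met.
  (e) Baptiste Logistics resides in Lorston, so this disjunct is met. Condition met.
  → Jurisdiction lies.
The Circuit Court of Ulford:
  (a) Every defendant has filed written consent, so this disjunct is met. Satisfied.
  (b) The amount in controversy is USD 14,100, within the $500,000 ceiling, so this disjunct is met. Condition met.
  (c) The plaintiff resides in Ulford. And the carve-out is inapplicable — the amount in controversy is USD 14,100, below the $16,000 floor. Met.
  (d) The contract was executed in Orinen, not Ulford. Condition not met.
  → At least one condition fails; no jurisdiction.
The Ulford Regional Court:
  (a) Every defendant has filed written consent, so this disjunct is met. Condition met.
  (b) The claim is an employment claim — that alternative is enough. Condition met.
  (c) The plaintiff resides in Ulford; the claim does not concern real property — no alternative holds. The proviso rescues it, though: every defendant has filed written consent. Condition met.
  (d) The claim is an employment claim, not a tort claim. Satisfied.
  → Jurisdiction lies.
Courts with jurisdiction: the Lorston District Court, the Ulford Regional Court — 2 in total.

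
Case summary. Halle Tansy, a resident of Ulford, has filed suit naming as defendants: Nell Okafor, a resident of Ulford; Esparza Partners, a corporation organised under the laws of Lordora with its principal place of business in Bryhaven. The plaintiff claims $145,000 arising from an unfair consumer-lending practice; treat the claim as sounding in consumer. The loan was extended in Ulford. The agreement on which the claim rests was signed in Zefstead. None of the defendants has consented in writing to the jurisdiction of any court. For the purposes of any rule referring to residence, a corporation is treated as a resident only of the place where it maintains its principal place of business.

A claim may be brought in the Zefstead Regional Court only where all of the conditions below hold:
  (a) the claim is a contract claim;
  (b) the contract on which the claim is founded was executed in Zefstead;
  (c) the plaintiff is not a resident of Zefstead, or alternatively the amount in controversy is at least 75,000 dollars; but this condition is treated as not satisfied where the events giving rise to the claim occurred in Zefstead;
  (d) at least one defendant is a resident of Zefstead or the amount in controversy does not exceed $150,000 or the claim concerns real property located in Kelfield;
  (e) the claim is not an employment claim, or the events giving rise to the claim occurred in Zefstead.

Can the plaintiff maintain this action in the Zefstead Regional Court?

The Zefstead Regional Court:
  (a) The claim is a consumer claim, not a contract claim. Not met.
  (b) The contract was executed in Zefstead. Condition met.
  (c) The plaintiff resides in Ulford, which is not Zefstead, so this disjunct is met. The carve-out does not apply: the operative events occurred in Ulford, not Zefstead. Met.
  (d) The amount in controversy is 145,000 dollars, within the $150,000 ceiling, so one alternative holds. Condition met.
  (e) The claim is a consumer claim, not an employment claim, so one alternative holds. Met.
  → Not every requirement is met — no jurisdiction.

No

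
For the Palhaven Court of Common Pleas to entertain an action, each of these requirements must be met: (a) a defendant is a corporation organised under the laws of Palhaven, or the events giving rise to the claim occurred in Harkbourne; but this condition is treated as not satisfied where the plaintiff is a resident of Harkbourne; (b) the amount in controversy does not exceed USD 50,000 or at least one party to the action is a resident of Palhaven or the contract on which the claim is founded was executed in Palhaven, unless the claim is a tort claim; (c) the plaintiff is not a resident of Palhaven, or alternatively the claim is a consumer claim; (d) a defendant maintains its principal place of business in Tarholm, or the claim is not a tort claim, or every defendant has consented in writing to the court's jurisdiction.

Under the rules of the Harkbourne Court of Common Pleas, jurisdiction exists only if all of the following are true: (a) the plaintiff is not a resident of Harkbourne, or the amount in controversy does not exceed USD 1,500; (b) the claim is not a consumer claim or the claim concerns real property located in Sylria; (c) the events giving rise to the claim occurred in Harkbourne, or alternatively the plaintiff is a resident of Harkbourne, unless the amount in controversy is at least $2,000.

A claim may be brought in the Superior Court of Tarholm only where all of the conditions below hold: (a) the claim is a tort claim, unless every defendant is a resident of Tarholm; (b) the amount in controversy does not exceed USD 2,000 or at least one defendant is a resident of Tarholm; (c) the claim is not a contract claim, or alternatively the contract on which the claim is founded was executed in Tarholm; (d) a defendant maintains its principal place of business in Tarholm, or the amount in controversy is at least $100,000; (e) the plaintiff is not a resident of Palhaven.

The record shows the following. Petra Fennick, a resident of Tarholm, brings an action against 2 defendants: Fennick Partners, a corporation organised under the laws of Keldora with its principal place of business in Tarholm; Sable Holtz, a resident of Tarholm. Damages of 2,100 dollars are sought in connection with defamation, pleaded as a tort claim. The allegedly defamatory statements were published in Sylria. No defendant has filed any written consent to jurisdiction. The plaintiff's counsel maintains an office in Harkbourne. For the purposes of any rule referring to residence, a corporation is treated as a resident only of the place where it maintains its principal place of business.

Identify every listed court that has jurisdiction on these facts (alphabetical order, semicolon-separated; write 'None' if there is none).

the Harkbourne Court of Common Pleas; the Superior Court of Tarholm

The Palhaven Court of Common Pleas:
  (a) The corporate defendant(s) are organised in Keldora, not Palhaven; the operative events occurred in Sylria, not Harkbourne — no alternative holds. Not met.
  (b) The amount in controversy is 2,100 dollars, within the $50,000 ceiling, so one alternative holds. Condition met.
  (c) The plaintiff resides in Tarholm, which is not Palhaven, so this disjunct is met. Satisfied.
  (d) Fennick Partners has its principal place of business in Tarholm, so this disjunct is met. Satisfied.
  → The court lacks jurisdiction.
The Harkbourne Court of Common Pleas:
  (a) The plaintiff resides in Tarholm, which is not Harkbourne, which satisfies one of the alternatives. Satisfied.
  (b) The claim is a tort claim, not a consumer claim, which satisfies one of the alternatives. Satisfied.
  (c) The operative events occurred in Sylria, not Harkbourne; the plaintiff resides in Tarholm, not Harkbourne — no alternative holds. However, the amount in controversy is USD 2,100, which meets the 2,000 dollars floor, so the 'unless' proviso supplies this condition. Condition met.
  → The court has jurisdiction.
The Superior Court of Tarholm:
  (a) The claim is a tort claim. Satisfied.
  (b) Fennick Partners resides in Tarholm, so one alternative holds. Met.
  (c) The claim is a tort claim, not a contract claim, which satisfies one of the alternatives. Satisfied.
  (d) Fennick Partners has its principal place of business in Tarholm — that alternative is enough. Met.
  (e) The plaintiff resides in Tarholm, which is not Palhaven. Condition met.
  → All conditions met; jurisdiction exists.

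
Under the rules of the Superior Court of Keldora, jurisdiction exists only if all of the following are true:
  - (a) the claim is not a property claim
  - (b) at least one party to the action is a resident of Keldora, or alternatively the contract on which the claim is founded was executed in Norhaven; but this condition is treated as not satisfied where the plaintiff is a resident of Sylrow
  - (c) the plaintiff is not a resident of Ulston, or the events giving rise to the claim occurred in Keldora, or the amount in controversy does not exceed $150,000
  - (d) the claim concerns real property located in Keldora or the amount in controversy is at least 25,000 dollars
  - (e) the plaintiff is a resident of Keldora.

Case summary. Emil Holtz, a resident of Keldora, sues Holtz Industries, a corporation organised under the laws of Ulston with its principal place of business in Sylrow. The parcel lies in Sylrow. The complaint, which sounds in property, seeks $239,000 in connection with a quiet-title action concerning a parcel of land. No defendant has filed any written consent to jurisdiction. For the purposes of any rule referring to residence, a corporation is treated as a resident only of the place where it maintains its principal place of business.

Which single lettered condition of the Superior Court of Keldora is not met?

The Superior Court of Keldora:
  (a) The claim is a property claim. Not met.
  (b) Emil Holtz resides in Keldora, so this disjunct is met. And the carve-out is inapplicable — the plaintiff resides in Keldora, not Sylrow. Condition met.
  (c) The plaintiff resides in Keldora, which is not Ulston — that alternative is enough. Met.
  (d) The amount in controversy is 239,000 dollars, which meets the 25,000 dollars floor, so one alternative holds. Met.
  (e) The plaintiff resides in Keldora. Satisfied.
Only condition (a) fails.

(a)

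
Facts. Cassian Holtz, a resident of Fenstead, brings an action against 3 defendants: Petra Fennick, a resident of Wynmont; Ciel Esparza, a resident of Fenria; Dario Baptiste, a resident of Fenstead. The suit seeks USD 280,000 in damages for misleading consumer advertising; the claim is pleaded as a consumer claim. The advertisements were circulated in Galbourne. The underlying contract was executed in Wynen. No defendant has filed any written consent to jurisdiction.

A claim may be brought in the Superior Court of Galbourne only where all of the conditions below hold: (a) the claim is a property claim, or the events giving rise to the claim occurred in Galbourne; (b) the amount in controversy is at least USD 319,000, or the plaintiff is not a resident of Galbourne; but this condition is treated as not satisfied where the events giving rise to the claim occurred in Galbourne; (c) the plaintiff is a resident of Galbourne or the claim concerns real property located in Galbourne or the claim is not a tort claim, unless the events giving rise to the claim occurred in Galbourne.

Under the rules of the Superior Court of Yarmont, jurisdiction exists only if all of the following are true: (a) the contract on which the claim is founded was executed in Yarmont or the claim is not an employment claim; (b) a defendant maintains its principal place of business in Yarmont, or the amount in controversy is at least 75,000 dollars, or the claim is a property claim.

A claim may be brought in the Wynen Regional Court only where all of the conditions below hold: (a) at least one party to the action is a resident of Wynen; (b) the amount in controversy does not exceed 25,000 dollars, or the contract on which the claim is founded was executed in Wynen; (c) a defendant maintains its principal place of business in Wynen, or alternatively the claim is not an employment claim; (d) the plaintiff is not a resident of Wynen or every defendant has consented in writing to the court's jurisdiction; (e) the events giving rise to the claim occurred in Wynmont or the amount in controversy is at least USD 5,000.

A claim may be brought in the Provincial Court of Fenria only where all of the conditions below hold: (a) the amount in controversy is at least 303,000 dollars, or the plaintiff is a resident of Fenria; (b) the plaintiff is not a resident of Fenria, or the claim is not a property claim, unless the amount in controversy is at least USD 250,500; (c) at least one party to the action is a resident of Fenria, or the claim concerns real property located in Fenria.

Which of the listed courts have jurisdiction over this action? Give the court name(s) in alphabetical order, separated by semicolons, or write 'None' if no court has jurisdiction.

the Superior Court of Yarmont

The Superior Court of Galbourne:
  (a) The operative events occurred in Galbourne, so one alternative holds. Met.
  (b) The plaintiff resides in Fenstead, which is not Galbourne, so one alternative holds. However, the operative events occurred in Galbourne, which falls within the stated exception and so defeats the condition. Not met.
  (c) The claim is a consumer claim, not a tort claim — that alternative is enough. Condition met.
  → Not every requirement is met — no jurisdiction.
The Superior Court of Yarmont:
  (a) The claim is a consumer claim, not an employment claim, so this disjunct is met. Met.
  (b) The amount in controversy is 280,000 dollars, which meets the USD 75,000 floor, so this disjunct is met. Met.
  → All conditions met; jurisdiction exists.
The Wynen Regional Court:
  (a) No party resides in Wynen. Not satisfied.
  (b) The contract was executed in Wynen, which satisfies one of the alternatives. Satisfied.
  (c) The claim is a consumer claim, not an employment claim — that alternative is enough. Condition met.
  (d) The plaintiff resides in Fenstead, which is not Wynen, which satisfies one of the alternatives. Condition met.
  (e) The amount in controversy is 280,000 dollars, which meets the $5,000 floor — that alternative is enough. Condition met.
  → The court lacks jurisdiction.
The Provincial Court of Fenria:
  (a) The amount in controversy is $280,000, below the $303,000 floor; the plaintiff resides in Fenstead, not Fenria — every alternative fails. Not satisfied.
  (b) The plaintiff resides in Fenstead, which is not Fenria, which satisfies one of the alternatives. Satisfied.
  (c) Ciel Esparza resides in Fenria, which satisfies one of the alternatives. Condition met.
  → No jurisdiction.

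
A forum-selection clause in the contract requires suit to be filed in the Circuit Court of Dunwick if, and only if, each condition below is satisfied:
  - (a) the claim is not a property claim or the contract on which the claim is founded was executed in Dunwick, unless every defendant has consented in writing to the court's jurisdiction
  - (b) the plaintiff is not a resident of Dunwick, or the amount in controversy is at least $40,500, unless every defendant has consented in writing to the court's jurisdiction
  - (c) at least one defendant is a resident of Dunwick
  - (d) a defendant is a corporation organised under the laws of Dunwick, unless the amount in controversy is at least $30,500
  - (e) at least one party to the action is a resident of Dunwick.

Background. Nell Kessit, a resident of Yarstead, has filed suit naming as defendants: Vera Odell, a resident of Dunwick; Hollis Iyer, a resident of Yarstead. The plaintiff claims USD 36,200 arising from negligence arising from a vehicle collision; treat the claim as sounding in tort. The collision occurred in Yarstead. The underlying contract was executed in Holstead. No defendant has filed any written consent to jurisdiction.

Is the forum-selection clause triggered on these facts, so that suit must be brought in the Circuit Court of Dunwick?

Yes

The Circuit Court of Dunwick:
  (a) The claim is a tort claim, not a property claim — that alternative is enough. Met.
  (b) The plaintiff resides in Yarstead, which is not Dunwick — that alternative is enough. Satisfied.
  (c) Vera Odell resides in Dunwick. Satisfied.
  (d) No defendant is a corporation. But the amount in controversy is USD 36,200, which meets the USD 30,500 floor, and the 'unless' clause therefore excuses the requirement. Satisfied.
  (e) Vera Odell resides in Dunwick. Met.
  → The clause applies.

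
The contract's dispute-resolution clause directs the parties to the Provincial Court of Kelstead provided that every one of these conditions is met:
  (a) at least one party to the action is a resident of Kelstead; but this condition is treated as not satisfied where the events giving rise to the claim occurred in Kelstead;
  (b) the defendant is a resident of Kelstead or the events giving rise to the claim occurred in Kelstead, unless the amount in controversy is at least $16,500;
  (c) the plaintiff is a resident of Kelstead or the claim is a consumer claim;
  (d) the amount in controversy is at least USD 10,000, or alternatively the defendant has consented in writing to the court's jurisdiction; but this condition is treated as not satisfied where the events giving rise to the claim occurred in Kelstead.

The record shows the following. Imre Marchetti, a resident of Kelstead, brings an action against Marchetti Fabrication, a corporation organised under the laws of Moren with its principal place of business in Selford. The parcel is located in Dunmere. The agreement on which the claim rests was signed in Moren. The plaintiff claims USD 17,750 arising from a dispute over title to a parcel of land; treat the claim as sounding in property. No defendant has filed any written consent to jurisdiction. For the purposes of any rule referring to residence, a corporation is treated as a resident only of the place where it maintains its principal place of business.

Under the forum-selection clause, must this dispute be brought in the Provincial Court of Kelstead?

Yes

The Provincial Court of Kelstead:
  (a) Imre Marchetti resides in Kelstead. The exception is not triggered, since the operative events occurred in Dunmere, not Kelstead. Satisfied.
  (b) The defendant resides in Selford, not Kelstead; the operative events occurred in Dunmere, not Kelstead — no alternative holds. The proviso rescues it, though: the amount in controversy is $17,750, which meets the USD 16,500 floor. Met.
  (c) The plaintiff resides in Kelstead — that alternative is enough. Satisfied.
  (d) The amount in controversy is 17,750 dollars, which meets the USD 10,000 floor — that alternative is enough. The exception is not triggered, since the operative events occurred in Dunmere, not Kelstead. Condition met.
  → Forum clause is triggered.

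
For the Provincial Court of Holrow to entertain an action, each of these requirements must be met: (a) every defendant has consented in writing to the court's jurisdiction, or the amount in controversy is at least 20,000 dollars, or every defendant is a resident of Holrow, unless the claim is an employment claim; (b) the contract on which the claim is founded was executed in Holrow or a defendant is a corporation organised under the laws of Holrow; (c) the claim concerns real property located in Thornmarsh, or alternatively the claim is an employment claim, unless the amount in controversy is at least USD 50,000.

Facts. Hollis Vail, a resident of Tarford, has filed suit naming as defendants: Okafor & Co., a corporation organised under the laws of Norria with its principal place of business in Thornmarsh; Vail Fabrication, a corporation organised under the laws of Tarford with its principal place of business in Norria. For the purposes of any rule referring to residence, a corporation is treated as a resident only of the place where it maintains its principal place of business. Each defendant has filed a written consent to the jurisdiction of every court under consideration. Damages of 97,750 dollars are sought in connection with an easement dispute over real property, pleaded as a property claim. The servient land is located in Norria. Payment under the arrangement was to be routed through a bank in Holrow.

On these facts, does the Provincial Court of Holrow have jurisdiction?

No

The Provincial Court of Holrow:
  (a) Every defendant has filed written consent, which satisfies one of the alternatives. Satisfied.
  (b) No contract (and hence no place of execution) is alleged; the corporate defendant(s) are organised in Norria, Tarford, not Holrow — no alternative holds. Not satisfied.
  (c) The property lies in Norria, not Thornmarsh; the claim is a property claim, not an employment claim — no alternative holds. But the amount in controversy is $97,750, which meets the USD 50,000 floor, and the 'unless' clause therefore excuses the requirement. Satisfied.
  → Not every requirement is met — no jurisdiction.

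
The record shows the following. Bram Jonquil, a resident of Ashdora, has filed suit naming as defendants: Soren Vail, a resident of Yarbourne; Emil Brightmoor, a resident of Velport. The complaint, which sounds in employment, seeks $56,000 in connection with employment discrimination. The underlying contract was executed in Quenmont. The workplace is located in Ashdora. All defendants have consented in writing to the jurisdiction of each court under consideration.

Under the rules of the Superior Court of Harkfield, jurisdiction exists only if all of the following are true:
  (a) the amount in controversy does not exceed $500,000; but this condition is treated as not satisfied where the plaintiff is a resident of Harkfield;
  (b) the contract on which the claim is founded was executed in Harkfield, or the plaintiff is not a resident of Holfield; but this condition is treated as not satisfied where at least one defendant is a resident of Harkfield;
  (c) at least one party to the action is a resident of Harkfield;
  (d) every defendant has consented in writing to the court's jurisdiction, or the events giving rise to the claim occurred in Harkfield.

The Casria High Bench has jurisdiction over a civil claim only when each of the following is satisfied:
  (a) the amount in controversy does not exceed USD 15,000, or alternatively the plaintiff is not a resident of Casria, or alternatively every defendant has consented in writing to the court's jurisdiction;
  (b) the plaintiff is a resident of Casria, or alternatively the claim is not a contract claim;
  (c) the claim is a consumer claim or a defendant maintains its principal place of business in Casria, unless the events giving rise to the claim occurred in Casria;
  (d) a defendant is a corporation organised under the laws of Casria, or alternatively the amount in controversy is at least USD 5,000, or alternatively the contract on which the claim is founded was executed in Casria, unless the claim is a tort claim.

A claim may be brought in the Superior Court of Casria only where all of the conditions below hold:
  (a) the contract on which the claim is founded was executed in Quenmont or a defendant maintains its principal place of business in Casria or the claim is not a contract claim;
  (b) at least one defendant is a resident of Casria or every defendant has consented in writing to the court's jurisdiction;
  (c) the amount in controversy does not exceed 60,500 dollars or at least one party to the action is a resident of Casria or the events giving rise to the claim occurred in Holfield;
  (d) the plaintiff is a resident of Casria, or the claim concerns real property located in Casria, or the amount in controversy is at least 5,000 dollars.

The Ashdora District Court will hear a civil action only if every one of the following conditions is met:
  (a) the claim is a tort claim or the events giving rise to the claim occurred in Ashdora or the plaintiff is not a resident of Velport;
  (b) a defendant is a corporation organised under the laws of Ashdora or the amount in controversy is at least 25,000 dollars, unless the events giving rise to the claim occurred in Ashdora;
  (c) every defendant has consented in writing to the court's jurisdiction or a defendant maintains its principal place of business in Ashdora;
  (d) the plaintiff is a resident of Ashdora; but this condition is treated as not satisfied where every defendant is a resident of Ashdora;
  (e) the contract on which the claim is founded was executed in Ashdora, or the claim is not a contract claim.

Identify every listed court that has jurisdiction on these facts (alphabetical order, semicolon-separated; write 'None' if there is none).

The Superior Court of Harkfield:
  (a) The amount in controversy is $56,000, within the USD 500,000 ceiling. And the carve-out is inapplicable — the plaintiff resides in Ashdora, not Harkfield. Condition met.
  (b) The plaintiff resides in Ashdora, which is not Holfield, so one alternative holds. The carve-out does not apply: no defendant resides in Harkfield (they reside in Yarbourne, Velport). Met.
  (c) No party resides in Harkfield. Not met.
  (d) Every defendant has filed written consent — that alternative is enough. Condition met.
  → At least one condition fails; no jurisdiction.
The Casria High Bench:
  (a) The plaintiff resides in Ashdora, which is not Casria, so one alternative holds. Met.
  (b) The claim is an employment claim, not a contract claim — that alternative is enough. Satisfied.
  (c) The claim is an employment claim, not a consumer claim; no defendant is a corporation — every alternative fails. The proviso offers no rescue either, since the operative events occurred in Ashdora, not Casria. Fails.
  (d) The amount in controversy is 56,000 dollars, which meets the 5,000 dollars floor, which satisfies one of the alternatives. Met.
  → The court lacks jurisdiction.
The Superior Court of Casria:
  (a) The contract was executed in Quenmont, so one alternative holds. Satisfied.
  (b) Every defendant has filed written consent, so this disjunct is met. Condition met.
  (c) The amount in controversy is USD 56,000, within the USD 60,500 ceiling, so this disjunct is met. Condition met.
  (d) The amount in controversy is 56,000 dollars, which meets the 5,000 dollars floor, which satisfies one of the alternatives. Met.
  → All conditions met; jurisdiction exists.
The Ashdora District Court:
  (a) The operative events occurred in Ashdora, so one alternative holds. Met.
  (b) The amount in controversy is $56,000, which meets the USD 25,000 floor, so this disjunct is met. Condition met.
  (c) Every defendant has filed written consent, which satisfies one of the alternatives. Condition met.
  (d) The plaintiff resides in Ashdora. The exception is not triggered, since the defendants reside as follows — Soren Vail in Yarbourne, Emil Brightmoor in Velport — not all in Ashdora. Condition met.
  (e) The claim is an employment claim, not a contract claim, so this disjunct is met. Satisfied.
  → Jurisdiction lies.

the Ashdora District Court; the Superior Court of Casria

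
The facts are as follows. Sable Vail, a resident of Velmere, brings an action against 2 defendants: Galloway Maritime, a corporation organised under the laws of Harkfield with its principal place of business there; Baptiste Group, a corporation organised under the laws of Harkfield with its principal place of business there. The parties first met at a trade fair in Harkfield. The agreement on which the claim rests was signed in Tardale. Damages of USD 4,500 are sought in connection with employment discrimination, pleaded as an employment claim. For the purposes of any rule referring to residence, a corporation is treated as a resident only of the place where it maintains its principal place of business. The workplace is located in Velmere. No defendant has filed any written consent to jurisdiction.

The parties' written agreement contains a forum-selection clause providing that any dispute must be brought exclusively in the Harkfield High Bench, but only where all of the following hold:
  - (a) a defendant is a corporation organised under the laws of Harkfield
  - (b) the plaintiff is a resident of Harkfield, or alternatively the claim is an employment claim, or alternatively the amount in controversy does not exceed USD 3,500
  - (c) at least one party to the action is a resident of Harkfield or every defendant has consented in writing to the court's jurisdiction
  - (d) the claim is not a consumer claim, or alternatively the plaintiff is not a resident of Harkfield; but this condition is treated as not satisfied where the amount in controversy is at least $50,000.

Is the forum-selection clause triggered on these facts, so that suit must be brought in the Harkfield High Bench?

The Harkfield High Bench:
  (a) Galloway Maritime is organised under the laws of Harkfield. Satisfied.
  (b) The claim is an employment claim — that alternative is enough. Met.
  (c) Galloway Maritime resides in Harkfield — that alternative is enough. Satisfied.
  (d) The claim is an employment claim, not a consumer claim, so this disjunct is met. The exception is not triggered, since the amount in controversy is $4,500, below the USD 50,000 floor. Met.
  → Forum clause is triggered.

Yes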